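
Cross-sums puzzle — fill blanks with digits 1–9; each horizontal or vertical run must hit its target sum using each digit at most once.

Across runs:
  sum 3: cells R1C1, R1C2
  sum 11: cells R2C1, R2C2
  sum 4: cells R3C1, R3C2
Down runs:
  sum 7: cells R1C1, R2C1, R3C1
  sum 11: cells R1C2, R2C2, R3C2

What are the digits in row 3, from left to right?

3 in 2 cells must be {1,2}; 4 in 2 cells must be {1,3}; 7 in 3 cells must be {1,2,4}.
The 4 across and the 7 down share only 1, so R3C1 = 1.
R3C2 = 4 − 1 = 3 completes the 4 across.
Given what's placed, R1C1 must be 2 to fit the 3 across and 7 down.
R1C2 = 3 − 2 = 1 completes the 3 across.
R2C1 = 7 − 3 = 4 completes the 7 down.
R2C2 = 11 − 4 = 7 completes the 11 across.

1 3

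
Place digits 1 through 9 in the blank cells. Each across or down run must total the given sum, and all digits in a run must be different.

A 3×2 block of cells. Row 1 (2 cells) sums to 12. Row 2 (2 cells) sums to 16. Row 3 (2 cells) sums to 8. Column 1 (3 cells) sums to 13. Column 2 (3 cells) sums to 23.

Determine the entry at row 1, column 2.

8

16 in 2 cells must be {7,9}; 23 in 3 cells must be {6,8,9}.
The 16 across and the 23 down share only 9, so (2,2) = 9.
Given what's placed, (3,2) must be 6 to fit the 8 across and 23 down.
(1,2) = 23 − 15 = 8 completes the 23 down.
(2,1) = 16 − 9 = 7 completes the 16 across.
(3,1) = 8 − 6 = 2 completes the 8 across.
(1,1) = 12 − 8 = 4 completes the 12 across.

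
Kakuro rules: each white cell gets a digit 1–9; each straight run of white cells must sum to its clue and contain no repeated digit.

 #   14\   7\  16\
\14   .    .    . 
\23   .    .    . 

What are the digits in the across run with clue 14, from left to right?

23 in 3 cells must be {6,8,9}; 16 in 2 cells must be {7,9}.
The 23 across and the 7 down share only 6, so R2C2 = 6.
Given what's placed, R2C3 must be 9 to fit the 23 across and 16 down.
R1C2 = 7 − 6 = 1 completes the 7 down.
R1C3 = 16 − 9 = 7 completes the 16 down.
R2C1 = 23 − 15 = 8 completes the 23 across.
R1C1 = 14 − 8 = 6 completes the 14 across.

6, 1, 7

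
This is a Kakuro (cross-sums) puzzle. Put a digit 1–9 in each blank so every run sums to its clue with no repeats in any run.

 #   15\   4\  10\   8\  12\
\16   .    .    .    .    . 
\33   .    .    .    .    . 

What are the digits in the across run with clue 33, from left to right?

16 in 5 cells must be {1,2,3,4,6}; 4 in 2 cells must be {1,3}.
Only 6 fits R1C1 under both its across sum 16 and down sum 15.
R2C1 = 15 − 6 = 9 completes the 15 down.
Given what's placed, R2C2 must be 3 to fit the 33 across and 4 down.
R1C2 = 4 − 3 = 1 completes the 4 down.
No cell is forced outright now. R2C4 can only be 6 or 7 (the digits allowed by both its 33 across and its 8 down). If R2C4 = 7: then R1C4 would have to be in {2,3,4} for the 16 across but in {1} for the 8 down — contradiction. So R2C4 = 6.
R1C4 = 8 − 6 = 2 completes the 8 down.
Nothing is forced directly, so branch on R2C3, whose candidates are 7 or 8. If R2C3 = 8: then R1C3 would have to be in {3,4} for the 16 across but in {2} for the 10 down — contradiction. So R2C3 = 7.
R1C3 = 10 − 7 = 3 completes the 10 down.
R1C5 = 16 − 12 = 4 completes the 16 across.
R2C5 = 33 − 25 = 8 completes the 33 across.

9 3 7 6 8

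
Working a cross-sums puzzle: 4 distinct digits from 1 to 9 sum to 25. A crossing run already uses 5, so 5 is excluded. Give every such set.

{1,7,8,9}; {2,6,8,9}; {3,6,7,9}; {4,6,7,8}

4 distinct digits from 1–9 sum between 10 and 30.
Dropping sets that contain 5.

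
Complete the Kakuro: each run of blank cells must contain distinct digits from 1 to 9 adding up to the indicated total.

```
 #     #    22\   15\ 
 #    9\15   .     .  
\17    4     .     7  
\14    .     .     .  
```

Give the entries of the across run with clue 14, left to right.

R1C3 = 6: the only remaining digit allowed by both the 15 across and the 15 down.
R2C2 = 17 − 11 = 6 completes the 17 across.
R3C1 = 9 − 4 = 5 completes the 9 down.
R3C2 = 7: the only remaining digit allowed by both the 14 across and the 22 down.
R3C3 = 14 − 12 = 2 completes the 14 across.
R1C2 = 15 − 6 = 9 completes the 15 across.

5 7 2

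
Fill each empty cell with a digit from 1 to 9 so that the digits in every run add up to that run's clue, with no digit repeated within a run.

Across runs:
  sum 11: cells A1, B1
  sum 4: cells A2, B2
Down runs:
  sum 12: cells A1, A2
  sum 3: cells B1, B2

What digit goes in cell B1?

2

4 in 2 cells must be {1,3}; 3 in 2 cells must be {1,2}.
The 11 across and the 3 down share only 2, so B1 = 2.
The 4 across and the 12 down share only 3, so A2 = 3.
B2 = 4 − 3 = 1 completes the 4 across.
A1 = 11 − 2 = 9 completes the 11 across.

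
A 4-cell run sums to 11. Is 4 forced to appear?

The only way to make 11 from 4 distinct digits is {1,2,3,5}, which does not contain 4.

No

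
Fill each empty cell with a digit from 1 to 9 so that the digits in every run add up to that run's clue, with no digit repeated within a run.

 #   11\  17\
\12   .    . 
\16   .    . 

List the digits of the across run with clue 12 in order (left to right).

16 in 2 cells must be {7,9}; 17 in 2 cells must be {8,9}.
The 16 across and the 17 down share only 9, so R2C2 = 9.
R1C2 = 17 − 9 = 8 completes the 17 down.
R2C1 = 16 − 9 = 7 completes the 16 across.
R1C1 = 12 − 8 = 4 completes the 12 across.

4, 8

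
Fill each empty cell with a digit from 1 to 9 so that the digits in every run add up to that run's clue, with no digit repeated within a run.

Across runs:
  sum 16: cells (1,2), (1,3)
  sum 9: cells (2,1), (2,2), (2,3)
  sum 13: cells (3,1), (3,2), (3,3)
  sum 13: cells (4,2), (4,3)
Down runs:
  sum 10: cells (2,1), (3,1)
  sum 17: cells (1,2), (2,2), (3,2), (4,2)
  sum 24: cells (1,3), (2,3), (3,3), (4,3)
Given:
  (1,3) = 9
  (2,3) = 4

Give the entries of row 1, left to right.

16 in 2 cells must be {7,9}.
(1,2) = 16 − 9 = 7 completes the 16 across.

7, 9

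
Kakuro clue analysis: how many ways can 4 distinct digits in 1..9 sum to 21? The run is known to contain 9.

6

4 distinct digits from 1–9 sum between 10 and 30.
Keeping only sets containing 9.
Enumerating: {1,3,8,9}, {1,4,7,9}, {1,5,6,9}, {2,3,7,9}, {2,4,6,9}, {3,4,5,9}.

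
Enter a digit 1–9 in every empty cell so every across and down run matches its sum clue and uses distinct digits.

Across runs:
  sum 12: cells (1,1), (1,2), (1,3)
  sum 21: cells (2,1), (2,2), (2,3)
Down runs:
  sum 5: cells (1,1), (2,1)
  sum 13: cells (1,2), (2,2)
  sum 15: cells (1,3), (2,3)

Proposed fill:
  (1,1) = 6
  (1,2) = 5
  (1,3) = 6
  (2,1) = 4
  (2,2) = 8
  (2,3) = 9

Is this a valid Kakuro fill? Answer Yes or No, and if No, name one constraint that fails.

No — the down run (1,1)–(2,1) sums to 10, not 5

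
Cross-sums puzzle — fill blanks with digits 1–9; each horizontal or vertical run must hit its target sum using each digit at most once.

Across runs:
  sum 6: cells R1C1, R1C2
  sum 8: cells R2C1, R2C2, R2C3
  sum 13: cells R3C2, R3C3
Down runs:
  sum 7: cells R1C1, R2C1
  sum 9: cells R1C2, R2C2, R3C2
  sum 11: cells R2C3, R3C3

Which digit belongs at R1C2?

2

Nothing is forced directly, so branch on R3C2, whose candidates are 4 or 5 or 6. If R3C2 = 4: that forces R1C2 = 2, R2C2 = 3, R2C3 = 4, after which R3C3 would have to be in {9} for the 13 across but in {7} for the 11 down — contradiction. If R3C2 = 5: that forces R1C2 = 1, R2C2 = 3, R2C3 = 4, after which R3C3 would have to be in {8} for the 13 across but in {7} for the 11 down — contradiction. So R3C2 = 6.
R3C3 = 13 − 6 = 7 completes the 13 across.
R2C3 = 11 − 7 = 4 completes the 11 down.
R2C2 = 1: the only remaining digit allowed by both the 8 across and the 9 down.
R1C2 = 9 − 7 = 2 completes the 9 down.
R2C1 = 8 − 5 = 3 completes the 8 across.
R1C1 = 6 − 2 = 4 completes the 6 across.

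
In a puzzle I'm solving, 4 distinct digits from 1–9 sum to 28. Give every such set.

{4,7,8,9}; {5,6,8,9}

4 distinct digits from 1–9 sum between 10 and 30.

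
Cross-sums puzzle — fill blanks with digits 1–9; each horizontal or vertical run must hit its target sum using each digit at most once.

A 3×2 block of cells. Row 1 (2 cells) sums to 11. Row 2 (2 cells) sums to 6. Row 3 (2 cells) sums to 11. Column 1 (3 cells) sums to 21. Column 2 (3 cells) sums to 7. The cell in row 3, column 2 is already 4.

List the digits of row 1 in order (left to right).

7 in 3 cells must be {1,2,4}.
Given what's placed, (1,2) must be 2 to fit the 11 across and 7 down.
(2,2) = 7 − 6 = 1 completes the 7 down.
(3,1) = 11 − 4 = 7 completes the 11 across.
(1,1) = 11 − 2 = 9 completes the 11 across.
(2,1) = 6 − 1 = 5 completes the 6 across.

9, 2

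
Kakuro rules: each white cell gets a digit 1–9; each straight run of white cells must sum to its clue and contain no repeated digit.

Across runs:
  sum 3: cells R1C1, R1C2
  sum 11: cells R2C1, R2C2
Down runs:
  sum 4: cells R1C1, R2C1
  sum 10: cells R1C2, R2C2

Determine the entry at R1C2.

3 in 2 cells must be {1,2}; 4 in 2 cells must be {1,3}.
The 3 across and the 4 down share only 1, so R1C1 = 1.
R1C2 = 3 − 1 = 2 completes the 3 across.
R2C1 = 4 − 1 = 3 completes the 4 down.
R2C2 = 11 − 3 = 8 completes the 11 across.

2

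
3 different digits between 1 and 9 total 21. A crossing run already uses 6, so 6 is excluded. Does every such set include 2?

Counterexample: {4,8,9} sums to 21 under that restriction without using 2.

No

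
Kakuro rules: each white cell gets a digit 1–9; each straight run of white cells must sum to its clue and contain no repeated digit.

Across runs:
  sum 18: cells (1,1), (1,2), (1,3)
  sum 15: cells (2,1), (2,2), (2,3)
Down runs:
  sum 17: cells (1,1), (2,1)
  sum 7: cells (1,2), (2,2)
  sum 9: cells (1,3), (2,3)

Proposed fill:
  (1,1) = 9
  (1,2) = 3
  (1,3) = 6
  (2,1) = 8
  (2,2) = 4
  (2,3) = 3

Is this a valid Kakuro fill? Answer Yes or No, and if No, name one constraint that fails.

Across: 9+3+6=18; 8+4+3=15. Down: 9+8=17; 3+4=7; 6+3=9. No digit repeats within any run.

Yes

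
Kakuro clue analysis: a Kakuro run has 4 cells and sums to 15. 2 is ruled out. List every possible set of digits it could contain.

{1,3,4,7}; {1,3,5,6}

4 distinct digits from 1–9 sum between 10 and 30.
Dropping sets that contain 2.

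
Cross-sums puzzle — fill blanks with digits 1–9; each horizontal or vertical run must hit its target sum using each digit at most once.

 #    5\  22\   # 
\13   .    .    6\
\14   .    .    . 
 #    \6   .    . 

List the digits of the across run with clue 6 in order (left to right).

5 1

The 13 across and the 5 down share only 4, so R1C1 = 4.
R1C2 = 13 − 4 = 9 completes the 13 across.
R2C1 = 5 − 4 = 1 completes the 5 down.
R3C2 = 5: the only remaining digit allowed by both the 6 across and the 22 down.
R3C3 = 6 − 5 = 1 completes the 6 across.
R2C2 = 22 − 14 = 8 completes the 22 down.
R2C3 = 14 − 9 = 5 completes the 14 across.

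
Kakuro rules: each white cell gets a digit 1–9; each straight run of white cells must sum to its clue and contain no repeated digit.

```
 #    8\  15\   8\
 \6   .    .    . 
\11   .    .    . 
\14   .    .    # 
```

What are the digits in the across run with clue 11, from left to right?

6 in 3 cells must be {1,2,3}.
Only 5 fits R3C1 under both its across sum 14 and down sum 8.
R3C2 = 14 − 5 = 9 completes the 14 across.
Nothing is forced directly, so branch on R1C1, whose candidates are 1 or 2. If R1C1 = 2: that forces R1C2 = 1, R1C3 = 3, R2C1 = 1, after which R2C2 would have to be in {2,3,4,6,7,8} for the 11 across but in {5} for the 15 down — contradiction. So R1C1 = 1.
R1C2 = 2: the only remaining digit allowed by both the 6 across and the 15 down.
R1C3 = 6 − 3 = 3 completes the 6 across.
R2C1 = 8 − 6 = 2 completes the 8 down.
R2C2 = 15 − 11 = 4 completes the 15 down.
R2C3 = 11 − 6 = 5 completes the 11 across.

2 4 5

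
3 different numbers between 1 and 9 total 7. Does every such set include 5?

No

The only way to make 7 from 3 distinct digits is {1,2,4}, which does not contain 5.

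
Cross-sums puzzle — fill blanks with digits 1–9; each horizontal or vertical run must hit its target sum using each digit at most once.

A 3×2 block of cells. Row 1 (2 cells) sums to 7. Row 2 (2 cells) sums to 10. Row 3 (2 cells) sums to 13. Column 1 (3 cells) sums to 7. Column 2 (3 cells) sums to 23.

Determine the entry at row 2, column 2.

8

7 in 3 cells must be {1,2,4}; 23 in 3 cells must be {6,8,9}.
The 7 across and the 23 down share only 6, so (1,2) = 6.
The 13 across and the 7 down share only 4, so (3,1) = 4.
(3,2) = 13 − 4 = 9 completes the 13 across.
(1,1) = 7 − 6 = 1 completes the 7 across.
(2,1) = 7 − 5 = 2 completes the 7 down.
(2,2) = 10 − 2 = 8 completes the 10 across.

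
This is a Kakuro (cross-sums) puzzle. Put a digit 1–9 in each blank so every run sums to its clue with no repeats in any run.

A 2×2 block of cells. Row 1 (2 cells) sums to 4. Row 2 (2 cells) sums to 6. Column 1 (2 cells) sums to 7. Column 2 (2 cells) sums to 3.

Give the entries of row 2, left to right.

4, 2

4 in 2 cells must be {1,3}; 3 in 2 cells must be {1,2}.
The 4 across and the 3 down share only 1, so (1,2) = 1.
(2,2) = 3 − 1 = 2 completes the 3 down.
(1,1) = 4 − 1 = 3 completes the 4 across.
(2,1) = 6 − 2 = 4 completes the 6 across.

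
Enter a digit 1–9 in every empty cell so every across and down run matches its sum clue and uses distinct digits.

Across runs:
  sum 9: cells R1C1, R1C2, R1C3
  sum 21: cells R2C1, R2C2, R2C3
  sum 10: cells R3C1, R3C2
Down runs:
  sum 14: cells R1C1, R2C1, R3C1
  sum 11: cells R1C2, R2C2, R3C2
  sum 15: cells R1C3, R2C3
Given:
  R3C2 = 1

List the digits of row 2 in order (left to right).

4, 8, 9

Intersecting the 9 across with the 15 down forces R1C3 = 6.
R2C3 = 15 − 6 = 9 completes the 15 down.
R3C1 = 10 − 1 = 9 completes the 10 across.
R1C2 = 2: the only remaining digit allowed by both the 9 across and the 11 down.
Given what's placed, R2C1 must be 4 to fit the 21 across and 14 down.
R2C2 = 21 − 13 = 8 completes the 21 across.
R1C1 = 9 − 8 = 1 completes the 9 across.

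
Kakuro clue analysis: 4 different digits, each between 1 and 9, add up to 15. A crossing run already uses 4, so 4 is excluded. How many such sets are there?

3

4 distinct digits from 1–9 sum between 10 and 30.
Dropping sets that contain 4.
Enumerating: {1,2,3,9}, {1,2,5,7}, {1,3,5,6}.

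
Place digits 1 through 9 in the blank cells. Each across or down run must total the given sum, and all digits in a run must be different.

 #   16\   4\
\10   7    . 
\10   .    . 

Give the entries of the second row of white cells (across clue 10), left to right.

16 in 2 cells must be {7,9}; 4 in 2 cells must be {1,3}.
R1C2 = 10 − 7 = 3 completes the 10 across.
R2C1 = 16 − 7 = 9 completes the 16 down.
R2C2 = 10 − 9 = 1 completes the 10 across.

9 1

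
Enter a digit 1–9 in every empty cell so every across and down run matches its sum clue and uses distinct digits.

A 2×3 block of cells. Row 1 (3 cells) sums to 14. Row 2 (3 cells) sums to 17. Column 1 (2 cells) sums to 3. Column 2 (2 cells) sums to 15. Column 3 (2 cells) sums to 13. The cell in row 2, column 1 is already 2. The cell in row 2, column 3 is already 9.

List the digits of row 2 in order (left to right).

2 6 9

3 in 2 cells must be {1,2}.
(1,1) = 3 − 2 = 1 completes the 3 down.
(1,3) = 13 − 9 = 4 completes the 13 down.
(2,2) = 17 − 11 = 6 completes the 17 across.
(1,2) = 14 − 5 = 9 completes the 14 across.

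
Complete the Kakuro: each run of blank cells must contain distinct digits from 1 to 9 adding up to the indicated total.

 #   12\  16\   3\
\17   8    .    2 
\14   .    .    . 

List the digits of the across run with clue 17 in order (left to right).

8, 7, 2

16 in 2 cells must be {7,9}; 3 in 2 cells must be {1,2}.
R1C2 = 17 − 10 = 7 completes the 17 across.
R2C1 = 12 − 8 = 4 completes the 12 down.
R2C2 = 16 − 7 = 9 completes the 16 down.
R2C3 = 14 − 13 = 1 completes the 14 across.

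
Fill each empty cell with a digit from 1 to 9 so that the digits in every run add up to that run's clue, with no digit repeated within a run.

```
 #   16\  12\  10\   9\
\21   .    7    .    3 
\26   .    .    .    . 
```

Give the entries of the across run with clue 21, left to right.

16 in 2 cells must be {7,9}.
Given what's placed, R1C1 must be 9 to fit the 21 across and 16 down.
R1C3 = 21 − 19 = 2 completes the 21 across.
R2C1 = 16 − 9 = 7 completes the 16 down.
R2C2 = 12 − 7 = 5 completes the 12 down.
R2C3 = 10 − 2 = 8 completes the 10 down.
R2C4 = 26 − 20 = 6 completes the 26 across.

9 7 2 3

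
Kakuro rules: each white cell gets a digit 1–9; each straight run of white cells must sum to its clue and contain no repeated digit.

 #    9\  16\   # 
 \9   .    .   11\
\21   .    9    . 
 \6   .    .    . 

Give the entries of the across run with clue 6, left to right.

2 1 3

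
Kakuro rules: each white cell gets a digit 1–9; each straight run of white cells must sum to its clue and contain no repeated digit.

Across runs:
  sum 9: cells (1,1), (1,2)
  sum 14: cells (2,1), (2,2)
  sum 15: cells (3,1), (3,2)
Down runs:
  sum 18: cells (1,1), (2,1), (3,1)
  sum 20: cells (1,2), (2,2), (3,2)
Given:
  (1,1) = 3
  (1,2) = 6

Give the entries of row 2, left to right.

9, 5

Given what's placed, (3,2) must be 9 to fit the 15 across and 20 down.
(2,2) = 20 − 15 = 5 completes the 20 down.
(3,1) = 15 − 9 = 6 completes the 15 across.
(2,1) = 14 − 5 = 9 completes the 14 across.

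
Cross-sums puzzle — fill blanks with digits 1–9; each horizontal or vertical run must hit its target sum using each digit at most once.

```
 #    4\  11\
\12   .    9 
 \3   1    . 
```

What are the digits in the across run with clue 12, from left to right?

3, 9

3 in 2 cells must be {1,2}; 4 in 2 cells must be {1,3}.
R1C1 = 12 − 9 = 3 completes the 12 across.
R2C2 = 3 − 1 = 2 completes the 3 across.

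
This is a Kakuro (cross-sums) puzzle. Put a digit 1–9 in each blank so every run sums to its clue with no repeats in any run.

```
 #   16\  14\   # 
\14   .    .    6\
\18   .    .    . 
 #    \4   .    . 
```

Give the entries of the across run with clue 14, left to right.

4 in 2 cells must be {1,3}; 16 in 2 cells must be {7,9}.
The 14 across and the 16 down share only 9, so R1C1 = 9.
R1C2 = 14 − 9 = 5 completes the 14 across.
R2C1 = 16 − 9 = 7 completes the 16 down.
Intersecting the 4 across with the 6 down forces R3C3 = 1.
R2C3 = 6 − 1 = 5 completes the 6 down.
R3C2 = 4 − 1 = 3 completes the 4 across.
R2C2 = 18 − 12 = 6 completes the 18 across.

9 5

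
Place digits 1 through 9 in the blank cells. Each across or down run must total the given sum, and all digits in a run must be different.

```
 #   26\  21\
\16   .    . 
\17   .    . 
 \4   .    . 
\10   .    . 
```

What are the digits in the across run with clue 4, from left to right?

16 in 2 cells must be {7,9}; 17 in 2 cells must be {8,9}; 4 in 2 cells must be {1,3}.
Only 3 fits R3C1 under both its across sum 4 and down sum 26.
R3C2 = 4 − 3 = 1 completes the 4 across.

3, 1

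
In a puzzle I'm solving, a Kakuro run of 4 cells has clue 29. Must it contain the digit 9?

Yes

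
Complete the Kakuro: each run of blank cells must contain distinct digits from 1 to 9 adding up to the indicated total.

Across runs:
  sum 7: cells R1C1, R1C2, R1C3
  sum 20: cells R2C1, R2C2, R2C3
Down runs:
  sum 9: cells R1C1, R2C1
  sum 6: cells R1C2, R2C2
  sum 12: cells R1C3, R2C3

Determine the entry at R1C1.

7 in 3 cells must be {1,2,4}.
The 7 across and the 12 down share only 4, so R1C3 = 4.
R2C3 = 12 − 4 = 8 completes the 12 down.
Given what's placed, R2C2 must be 5 to fit the 20 across and 6 down.
R1C2 = 6 − 5 = 1 completes the 6 down.
R2C1 = 20 − 13 = 7 completes the 20 across.
R1C1 = 7 − 5 = 2 completes the 7 across.

2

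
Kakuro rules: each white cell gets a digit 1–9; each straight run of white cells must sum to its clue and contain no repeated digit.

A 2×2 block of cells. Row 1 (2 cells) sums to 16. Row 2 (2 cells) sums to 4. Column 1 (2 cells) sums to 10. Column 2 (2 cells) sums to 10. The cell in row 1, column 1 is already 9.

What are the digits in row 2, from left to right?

1 3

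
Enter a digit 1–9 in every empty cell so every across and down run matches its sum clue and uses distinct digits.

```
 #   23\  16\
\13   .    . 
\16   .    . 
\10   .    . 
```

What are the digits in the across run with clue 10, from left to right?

16 in 2 cells must be {7,9}; 23 in 3 cells must be {6,8,9}.
The 16 across and the 23 down share only 9, so R2C1 = 9.
R2C2 = 16 − 9 = 7 completes the 16 across.
Nothing is forced directly, so branch on R1C1, whose candidates are 6 or 8. If R1C1 = 6: then R1C2 would have to be in {7} for the 13 across but in {1,3,4,5,6,8} for the 16 down — contradiction. So R1C1 = 8.
R1C2 = 13 − 8 = 5 completes the 13 across.
R3C1 = 23 − 17 = 6 completes the 23 down.
R3C2 = 10 − 6 = 4 completes the 10 across.

6, 4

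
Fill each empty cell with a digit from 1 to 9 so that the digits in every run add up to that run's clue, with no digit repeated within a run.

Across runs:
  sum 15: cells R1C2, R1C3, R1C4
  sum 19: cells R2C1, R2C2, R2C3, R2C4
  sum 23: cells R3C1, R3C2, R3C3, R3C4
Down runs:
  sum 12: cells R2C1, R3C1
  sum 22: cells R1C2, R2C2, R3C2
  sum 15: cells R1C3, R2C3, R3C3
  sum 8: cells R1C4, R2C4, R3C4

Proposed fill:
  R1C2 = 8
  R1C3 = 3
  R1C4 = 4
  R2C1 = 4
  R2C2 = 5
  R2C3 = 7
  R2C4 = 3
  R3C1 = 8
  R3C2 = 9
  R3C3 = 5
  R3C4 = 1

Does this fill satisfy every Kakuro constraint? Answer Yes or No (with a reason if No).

Yes

Across: 8+3+4=15; 4+5+7+3=19; 8+9+5+1=23. Down: 4+8=12; 8+5+9=22; 3+7+5=15; 4+3+1=8. No digit repeats within any run.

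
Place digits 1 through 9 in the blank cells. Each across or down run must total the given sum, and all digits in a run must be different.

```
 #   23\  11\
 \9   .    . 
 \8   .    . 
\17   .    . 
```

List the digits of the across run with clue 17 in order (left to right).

9 8

17 in 2 cells must be {8,9}; 23 in 3 cells must be {6,8,9}.
The 8 across and the 23 down share only 6, so R2C1 = 6.
R2C2 = 8 − 6 = 2 completes the 8 across.
Given what's placed, R3C2 must be 8 to fit the 17 across and 11 down.
R1C1 = 8: the only remaining digit allowed by both the 9 across and the 23 down.
R1C2 = 9 − 8 = 1 completes the 9 across.
R3C1 = 17 − 8 = 9 completes the 17 across.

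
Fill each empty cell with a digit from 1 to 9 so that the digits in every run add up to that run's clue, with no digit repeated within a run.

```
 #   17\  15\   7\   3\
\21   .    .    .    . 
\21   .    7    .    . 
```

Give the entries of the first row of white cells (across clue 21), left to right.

9 8 3 1

17 in 2 cells must be {8,9}; 3 in 2 cells must be {1,2}.
R1C2 = 15 − 7 = 8 completes the 15 down.
Given what's placed, R1C1 must be 9 to fit the 21 across and 17 down.
Given what's placed, R1C4 must be 1 to fit the 21 across and 3 down.
R2C1 = 17 − 9 = 8 completes the 17 down.
R2C4 = 3 − 1 = 2 completes the 3 down.
R1C3 = 21 − 18 = 3 completes the 21 across.
R2C3 = 21 − 17 = 4 completes the 21 across.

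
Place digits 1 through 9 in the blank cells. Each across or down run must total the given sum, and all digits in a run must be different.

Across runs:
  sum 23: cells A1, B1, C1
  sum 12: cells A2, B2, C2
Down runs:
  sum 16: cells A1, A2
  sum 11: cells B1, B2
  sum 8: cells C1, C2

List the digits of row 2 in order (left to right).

7 3 2

23 in 3 cells must be {6,8,9}; 16 in 2 cells must be {7,9}.
The 23 across and the 16 down share only 9, so A1 = 9.
Given what's placed, C1 must be 6 to fit the 23 across and 8 down.
A2 = 16 − 9 = 7 completes the 16 down.
C2 = 8 − 6 = 2 completes the 8 down.
B1 = 23 − 15 = 8 completes the 23 across.
B2 = 12 − 9 = 3 completes the 12 across.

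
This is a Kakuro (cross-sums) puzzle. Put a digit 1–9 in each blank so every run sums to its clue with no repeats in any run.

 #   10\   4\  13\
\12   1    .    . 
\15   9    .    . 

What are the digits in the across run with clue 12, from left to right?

1, 3, 8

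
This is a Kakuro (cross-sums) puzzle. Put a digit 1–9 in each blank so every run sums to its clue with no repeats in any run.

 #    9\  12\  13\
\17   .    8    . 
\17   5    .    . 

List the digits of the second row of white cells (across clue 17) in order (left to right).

R1C1 = 9 − 5 = 4 completes the 9 down.
R1C3 = 17 − 12 = 5 completes the 17 across.
R2C2 = 12 − 8 = 4 completes the 12 down.
R2C3 = 17 − 9 = 8 completes the 17 across.

5 4 8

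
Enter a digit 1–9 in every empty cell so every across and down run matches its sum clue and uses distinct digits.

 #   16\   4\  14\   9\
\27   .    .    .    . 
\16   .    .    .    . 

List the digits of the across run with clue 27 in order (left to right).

9 3 8 7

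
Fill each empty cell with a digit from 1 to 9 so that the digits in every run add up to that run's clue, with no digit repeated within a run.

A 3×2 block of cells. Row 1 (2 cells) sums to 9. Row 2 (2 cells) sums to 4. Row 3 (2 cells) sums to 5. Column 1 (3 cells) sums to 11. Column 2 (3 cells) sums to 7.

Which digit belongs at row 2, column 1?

4 in 2 cells must be {1,3}; 7 in 3 cells must be {1,2,4}.
The 4 across and the 7 down share only 1, so (2,2) = 1.
(2,1) = 4 − 1 = 3 completes the 4 across.
Nothing is forced directly, so branch on (1,2), whose candidates are 2 or 4. If (1,2) = 4: then (1,1) would have to be in {5} for the 9 across but in {1,2,6,7} for the 11 down — contradiction. So (1,2) = 2.
(1,1) = 9 − 2 = 7 completes the 9 across.
(3,1) = 11 − 10 = 1 completes the 11 down.
(3,2) = 5 − 1 = 4 completes the 5 across.

3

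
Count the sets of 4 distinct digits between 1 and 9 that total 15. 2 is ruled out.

4 distinct digits from 1–9 sum between 10 and 30.
Dropping sets that contain 2.
Enumerating: {1,3,4,7}, {1,3,5,6}.

2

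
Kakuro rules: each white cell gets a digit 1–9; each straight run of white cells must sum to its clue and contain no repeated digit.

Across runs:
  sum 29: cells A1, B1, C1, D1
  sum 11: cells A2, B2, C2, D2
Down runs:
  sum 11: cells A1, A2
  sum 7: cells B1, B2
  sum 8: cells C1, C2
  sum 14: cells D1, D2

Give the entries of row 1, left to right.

8, 5, 7, 9

29 in 4 cells must be {5,7,8,9}; 11 in 4 cells must be {1,2,3,5}.
Only 5 fits B1 under both its across sum 29 and down sum 7.
Given what's placed, C1 must be 7 to fit the 29 across and 8 down.
B2 = 7 − 5 = 2 completes the 7 down.
C2 = 8 − 7 = 1 completes the 8 down.
D2 = 5: the only remaining digit allowed by both the 11 across and the 14 down.
D1 = 14 − 5 = 9 completes the 14 down.
A2 = 11 − 8 = 3 completes the 11 across.
A1 = 29 − 21 = 8 completes the 29 across.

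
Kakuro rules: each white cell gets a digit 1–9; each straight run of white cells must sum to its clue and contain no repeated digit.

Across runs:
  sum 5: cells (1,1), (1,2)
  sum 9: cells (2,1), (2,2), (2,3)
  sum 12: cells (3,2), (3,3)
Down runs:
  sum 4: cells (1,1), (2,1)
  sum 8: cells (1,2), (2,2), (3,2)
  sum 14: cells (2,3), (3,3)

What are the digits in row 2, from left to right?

4 in 2 cells must be {1,3}.
Nothing is forced directly, so branch on (1,1), whose candidates are 1 or 3. If (1,1) = 3: that forces (1,2) = 2, (2,1) = 1, (2,2) = 5, after which (2,3) would have to be in {3} for the 9 across but in {5,6,8,9} for the 14 down — contradiction. So (1,1) = 1.
(1,2) = 5 − 1 = 4 completes the 5 across.
(2,1) = 4 − 1 = 3 completes the 4 down.
(2,2) = 1: the only remaining digit allowed by both the 9 across and the 8 down.
(2,3) = 9 − 4 = 5 completes the 9 across.
(3,2) = 8 − 5 = 3 completes the 8 down.
(3,3) = 12 − 3 = 9 completes the 12 across.

3, 1, 5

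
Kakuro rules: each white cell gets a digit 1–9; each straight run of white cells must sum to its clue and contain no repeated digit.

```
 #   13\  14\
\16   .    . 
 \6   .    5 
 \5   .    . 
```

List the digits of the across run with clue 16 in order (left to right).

9 7

16 in 2 cells must be {7,9}.
Given what's placed, R1C2 must be 7 to fit the 16 across and 14 down.
R2C1 = 6 − 5 = 1 completes the 6 across.
R3C2 = 14 − 12 = 2 completes the 14 down.
R1C1 = 16 − 7 = 9 completes the 16 across.
R3C1 = 5 − 2 = 3 completes the 5 across.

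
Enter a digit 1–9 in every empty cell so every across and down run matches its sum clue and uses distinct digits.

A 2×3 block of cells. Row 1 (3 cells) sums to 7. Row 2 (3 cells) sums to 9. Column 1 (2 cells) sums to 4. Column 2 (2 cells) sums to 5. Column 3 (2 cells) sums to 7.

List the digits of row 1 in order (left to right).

7 in 3 cells must be {1,2,4}; 4 in 2 cells must be {1,3}.
The 7 across and the 4 down share only 1, so (1,1) = 1.
(2,1) = 4 − 1 = 3 completes the 4 down.
Nothing is forced directly, so branch on (1,2), whose candidates are 2 or 4. If (1,2) = 2: that forces (1,3) = 4, after which (2,2) would have to be in {1,2,4,5} for the 9 across but in {3} for the 5 down — contradiction. So (1,2) = 4.
(1,3) = 7 − 5 = 2 completes the 7 across.
(2,2) = 5 − 4 = 1 completes the 5 down.
(2,3) = 9 − 4 = 5 completes the 9 across.

1 4 2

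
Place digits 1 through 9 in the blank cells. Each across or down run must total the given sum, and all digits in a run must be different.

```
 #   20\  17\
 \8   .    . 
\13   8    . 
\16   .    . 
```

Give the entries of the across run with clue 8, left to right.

5 3

16 in 2 cells must be {7,9}.
R2C2 = 13 − 8 = 5 completes the 13 across.
Given what's placed, R3C2 must be 9 to fit the 16 across and 17 down.
R1C2 = 17 − 14 = 3 completes the 17 down.
R3C1 = 16 − 9 = 7 completes the 16 across.
R1C1 = 8 − 3 = 5 completes the 8 across.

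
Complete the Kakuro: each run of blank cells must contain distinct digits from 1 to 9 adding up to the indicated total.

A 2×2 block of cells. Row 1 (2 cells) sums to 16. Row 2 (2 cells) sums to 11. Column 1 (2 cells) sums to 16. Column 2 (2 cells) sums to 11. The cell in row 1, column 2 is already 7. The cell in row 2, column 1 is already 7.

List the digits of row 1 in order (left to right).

16 in 2 cells must be {7,9}.
(1,1) = 16 − 7 = 9 completes the 16 across.
(2,2) = 11 − 7 = 4 completes the 11 across.

9 7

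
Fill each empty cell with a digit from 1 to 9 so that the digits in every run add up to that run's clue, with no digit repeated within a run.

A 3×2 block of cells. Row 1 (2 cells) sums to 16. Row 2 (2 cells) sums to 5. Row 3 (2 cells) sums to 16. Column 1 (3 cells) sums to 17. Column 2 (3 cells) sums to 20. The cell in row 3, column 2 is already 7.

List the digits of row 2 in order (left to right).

1, 4

16 in 2 cells must be {7,9}.
(1,2) = 9: the only remaining digit allowed by both the 16 across and the 20 down.
(2,2) = 20 − 16 = 4 completes the 20 down.
(3,1) = 16 − 7 = 9 completes the 16 across.
(1,1) = 16 − 9 = 7 completes the 16 across.
(2,1) = 5 − 4 = 1 completes the 5 across.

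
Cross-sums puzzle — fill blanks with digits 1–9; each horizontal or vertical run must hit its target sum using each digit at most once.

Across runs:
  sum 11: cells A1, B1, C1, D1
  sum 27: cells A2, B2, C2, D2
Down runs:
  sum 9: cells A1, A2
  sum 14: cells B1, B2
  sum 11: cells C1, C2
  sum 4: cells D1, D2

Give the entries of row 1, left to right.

2, 5, 3, 1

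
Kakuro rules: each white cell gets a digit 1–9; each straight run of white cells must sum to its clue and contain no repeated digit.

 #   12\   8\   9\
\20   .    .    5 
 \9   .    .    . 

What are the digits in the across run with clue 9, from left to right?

R2C3 = 9 − 5 = 4 completes the 9 down.
Given what's placed, R2C1 must be 3 to fit the 9 across and 12 down.
R2C2 = 9 − 7 = 2 completes the 9 across.
R1C1 = 12 − 3 = 9 completes the 12 down.
R1C2 = 20 − 14 = 6 completes the 20 across.

3 2 4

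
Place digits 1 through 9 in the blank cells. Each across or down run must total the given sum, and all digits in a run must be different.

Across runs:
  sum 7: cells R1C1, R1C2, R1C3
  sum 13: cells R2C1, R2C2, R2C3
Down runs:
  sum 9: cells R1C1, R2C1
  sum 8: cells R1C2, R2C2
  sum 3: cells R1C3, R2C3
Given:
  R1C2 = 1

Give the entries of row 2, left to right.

5 7 1

7 in 3 cells must be {1,2,4}; 3 in 2 cells must be {1,2}.
R1C3 = 2: the only remaining digit allowed by both the 7 across and the 3 down.
R2C2 = 8 − 1 = 7 completes the 8 down.
R2C3 = 3 − 2 = 1 completes the 3 down.
R1C1 = 7 − 3 = 4 completes the 7 across.
R2C1 = 13 − 8 = 5 completes the 13 across.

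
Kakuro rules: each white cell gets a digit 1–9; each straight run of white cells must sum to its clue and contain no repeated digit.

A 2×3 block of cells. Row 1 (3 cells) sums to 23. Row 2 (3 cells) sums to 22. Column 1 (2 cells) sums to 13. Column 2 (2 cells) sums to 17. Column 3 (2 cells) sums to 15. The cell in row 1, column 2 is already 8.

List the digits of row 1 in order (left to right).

6 8 9

23 in 3 cells must be {6,8,9}; 17 in 2 cells must be {8,9}.
(2,2) = 17 − 8 = 9 completes the 17 down.
No cell is forced outright now. (1,1) can only be 6 or 9 (the digits allowed by both its 23 across and its 13 down). If (1,1) = 9: that forces (1,3) = 6, after which (2,1) would have to be in {5,6,7,8} for the 22 across but in {4} for the 13 down — contradiction. So (1,1) = 6.
(1,3) = 23 − 14 = 9 completes the 23 across.
(2,1) = 13 − 6 = 7 completes the 13 down.
(2,3) = 22 − 16 = 6 completes the 22 across.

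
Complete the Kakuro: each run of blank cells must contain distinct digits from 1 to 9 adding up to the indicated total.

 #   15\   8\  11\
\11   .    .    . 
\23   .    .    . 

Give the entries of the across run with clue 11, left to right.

6 2 3

23 in 3 cells must be {6,8,9}.
The 23 across and the 8 down share only 6, so R2C2 = 6.
R1C2 = 8 − 6 = 2 completes the 8 down.
Nothing is forced directly, so branch on R1C1, whose candidates are 6 or 8. If R1C1 = 8: then R1C3 would have to be in {1} for the 11 across but in {2,3,4,5,6,7,8,9} for the 11 down — contradiction. So R1C1 = 6.
R1C3 = 11 − 8 = 3 completes the 11 across.
R2C1 = 15 − 6 = 9 completes the 15 down.
R2C3 = 23 − 15 = 8 completes the 23 across.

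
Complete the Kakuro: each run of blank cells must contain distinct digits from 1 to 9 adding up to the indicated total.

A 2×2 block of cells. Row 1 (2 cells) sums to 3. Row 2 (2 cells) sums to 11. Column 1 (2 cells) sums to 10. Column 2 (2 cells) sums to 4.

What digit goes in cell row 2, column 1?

3 in 2 cells must be {1,2}; 4 in 2 cells must be {1,3}.
The 3 across and the 4 down share only 1, so (1,2) = 1.
(2,2) = 4 − 1 = 3 completes the 4 down.
(1,1) = 3 − 1 = 2 completes the 3 across.
(2,1) = 11 − 3 = 8 completes the 11 across.

8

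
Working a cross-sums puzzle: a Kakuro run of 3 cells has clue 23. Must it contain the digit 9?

Yes

The only way to make 23 from 3 distinct digits is {6,8,9}, which contains 9.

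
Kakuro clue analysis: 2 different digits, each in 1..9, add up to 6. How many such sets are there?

2

2 distinct digits from 1–9 sum between 3 and 17.
Enumerating: {1,5}, {2,4}.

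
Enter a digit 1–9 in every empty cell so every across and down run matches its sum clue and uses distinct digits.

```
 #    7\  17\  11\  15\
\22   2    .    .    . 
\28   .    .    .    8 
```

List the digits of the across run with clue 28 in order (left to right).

17 in 2 cells must be {8,9}.
R1C4 = 15 − 8 = 7 completes the 15 down.
R2C1 = 7 − 2 = 5 completes the 7 down.
R2C2 = 9: the only remaining digit allowed by both the 28 across and the 17 down.
R2C3 = 28 − 22 = 6 completes the 28 across.
R1C2 = 17 − 9 = 8 completes the 17 down.
R1C3 = 22 − 17 = 5 completes the 22 across.

5 9 6 8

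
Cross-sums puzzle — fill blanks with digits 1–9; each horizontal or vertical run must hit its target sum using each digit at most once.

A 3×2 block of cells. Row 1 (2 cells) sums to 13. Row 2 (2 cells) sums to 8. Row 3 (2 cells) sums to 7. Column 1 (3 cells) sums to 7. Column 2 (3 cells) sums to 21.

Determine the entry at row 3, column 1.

7 in 3 cells must be {1,2,4}.
The 13 across and the 7 down share only 4, so (1,1) = 4.
(1,2) = 13 − 4 = 9 completes the 13 across.
Nothing is forced directly, so branch on (2,1), whose candidates are 1 or 2. If (2,1) = 2: then (2,2) would have to be in {6} for the 8 across but in {4,5,7,8} for the 21 down — contradiction. So (2,1) = 1.
(2,2) = 8 − 1 = 7 completes the 8 across.
(3,1) = 7 − 5 = 2 completes the 7 down.
(3,2) = 7 − 2 = 5 completes the 7 across.

2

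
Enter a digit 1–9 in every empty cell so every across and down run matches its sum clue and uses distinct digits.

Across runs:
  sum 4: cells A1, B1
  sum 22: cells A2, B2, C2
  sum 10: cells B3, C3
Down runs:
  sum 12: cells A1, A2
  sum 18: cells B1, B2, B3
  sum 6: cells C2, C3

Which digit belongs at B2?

8

4 in 2 cells must be {1,3}.
The 4 across and the 12 down share only 3, so A1 = 3.
B1 = 4 − 3 = 1 completes the 4 across.
A2 = 12 − 3 = 9 completes the 12 down.
B2 = 8: the only remaining digit allowed by both the 22 across and the 18 down.
C2 = 22 − 17 = 5 completes the 22 across.
B3 = 18 − 9 = 9 completes the 18 down.
C3 = 10 − 9 = 1 completes the 10 across.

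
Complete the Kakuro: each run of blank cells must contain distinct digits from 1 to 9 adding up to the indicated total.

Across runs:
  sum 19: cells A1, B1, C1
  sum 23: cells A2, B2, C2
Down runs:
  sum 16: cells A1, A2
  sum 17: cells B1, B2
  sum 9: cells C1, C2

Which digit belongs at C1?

3

23 in 3 cells must be {6,8,9}; 16 in 2 cells must be {7,9}; 17 in 2 cells must be {8,9}.
The 23 across and the 16 down share only 9, so A2 = 9.
Given what's placed, B2 must be 8 to fit the 23 across and 17 down.
C2 = 23 − 17 = 6 completes the 23 across.
A1 = 16 − 9 = 7 completes the 16 down.
B1 = 17 − 8 = 9 completes the 17 down.
C1 = 19 − 16 = 3 completes the 19 across.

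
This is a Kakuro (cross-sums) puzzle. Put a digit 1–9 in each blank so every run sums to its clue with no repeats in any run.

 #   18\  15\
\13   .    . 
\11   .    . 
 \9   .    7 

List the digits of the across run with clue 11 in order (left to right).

R3C1 = 9 − 7 = 2 completes the 9 across.
No cell is forced outright now. R1C1 can only be 7 or 9 (the digits allowed by both its 13 across and its 18 down). If R1C1 = 9: then R1C2 would have to be in {4} for the 13 across but in {2,3,5,6} for the 15 down — contradiction. So R1C1 = 7.
R1C2 = 13 − 7 = 6 completes the 13 across.
R2C1 = 18 − 9 = 9 completes the 18 down.
R2C2 = 11 − 9 = 2 completes the 11 across.

9 2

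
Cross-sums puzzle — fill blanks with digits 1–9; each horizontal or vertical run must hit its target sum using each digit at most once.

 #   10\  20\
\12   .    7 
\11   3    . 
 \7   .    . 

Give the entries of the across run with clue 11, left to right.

3 8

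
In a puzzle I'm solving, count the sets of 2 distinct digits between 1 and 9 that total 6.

2

2 distinct digits from 1–9 sum between 3 and 17.
Enumerating: {1,5}, {2,4}.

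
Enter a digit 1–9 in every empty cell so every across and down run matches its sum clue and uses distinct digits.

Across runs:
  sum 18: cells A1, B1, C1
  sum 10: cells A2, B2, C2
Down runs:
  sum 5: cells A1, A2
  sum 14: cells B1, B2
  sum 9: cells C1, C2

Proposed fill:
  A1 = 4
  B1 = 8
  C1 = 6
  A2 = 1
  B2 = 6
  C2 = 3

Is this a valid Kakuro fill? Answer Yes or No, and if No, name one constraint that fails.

Across: 4+8+6=18; 1+6+3=10. Down: 4+1=5; 8+6=14; 6+3=9. No digit repeats within any run.

Yes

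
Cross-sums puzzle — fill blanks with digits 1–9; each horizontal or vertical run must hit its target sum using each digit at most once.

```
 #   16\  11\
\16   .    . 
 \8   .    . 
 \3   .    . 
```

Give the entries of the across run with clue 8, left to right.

16 in 2 cells must be {7,9}; 3 in 2 cells must be {1,2}.
The 16 across and the 11 down share only 7, so R1C2 = 7.
Given what's placed, R3C2 must be 1 to fit the 3 across and 11 down.
R1C1 = 16 − 7 = 9 completes the 16 across.
R2C2 = 11 − 8 = 3 completes the 11 down.
R3C1 = 3 − 1 = 2 completes the 3 across.
R2C1 = 8 − 3 = 5 completes the 8 across.

5, 3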